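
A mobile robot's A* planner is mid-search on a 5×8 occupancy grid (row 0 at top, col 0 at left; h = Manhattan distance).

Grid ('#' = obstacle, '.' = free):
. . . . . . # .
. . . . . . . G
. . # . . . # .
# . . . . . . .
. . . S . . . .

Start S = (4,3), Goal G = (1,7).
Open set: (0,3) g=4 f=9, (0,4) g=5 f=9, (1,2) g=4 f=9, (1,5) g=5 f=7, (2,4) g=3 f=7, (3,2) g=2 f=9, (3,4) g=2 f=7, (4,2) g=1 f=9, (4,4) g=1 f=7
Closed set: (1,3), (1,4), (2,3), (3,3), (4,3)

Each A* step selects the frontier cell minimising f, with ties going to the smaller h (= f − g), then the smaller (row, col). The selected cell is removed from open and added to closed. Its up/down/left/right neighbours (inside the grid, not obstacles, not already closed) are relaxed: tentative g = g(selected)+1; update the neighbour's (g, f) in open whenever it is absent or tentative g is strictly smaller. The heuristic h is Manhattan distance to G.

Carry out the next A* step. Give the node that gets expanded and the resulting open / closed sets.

step 1: expand (1,5) (f=7, h=2) → closed; open now [(0,3) g=4 f=9, (0,4) g=5 f=9, (0,5) g=6 f=9, (1,2) g=4 f=9, (1,6) g=6 f=7, (2,4) g=3 f=7, (2,5) g=6 f=9, (3,2) g=2 f=9, (3,4) g=2 f=7, (4,2) g=1 f=9, (4,4) g=1 f=7]

expanded=(1,5); open=[(0,3) g=4 f=9, (0,4) g=5 f=9, (0,5) g=6 f=9, (1,2) g=4 f=9, (1,6) g=6 f=7, (2,4) g=3 f=7, (2,5) g=6 f=9, (3,2) g=2 f=9, (3,4) g=2 f=7, (4,2) g=1 f=9, (4,4) g=1 f=7]; closed=[(1,3), (1,4), (1,5), (2,3), (3,3), (4,3)]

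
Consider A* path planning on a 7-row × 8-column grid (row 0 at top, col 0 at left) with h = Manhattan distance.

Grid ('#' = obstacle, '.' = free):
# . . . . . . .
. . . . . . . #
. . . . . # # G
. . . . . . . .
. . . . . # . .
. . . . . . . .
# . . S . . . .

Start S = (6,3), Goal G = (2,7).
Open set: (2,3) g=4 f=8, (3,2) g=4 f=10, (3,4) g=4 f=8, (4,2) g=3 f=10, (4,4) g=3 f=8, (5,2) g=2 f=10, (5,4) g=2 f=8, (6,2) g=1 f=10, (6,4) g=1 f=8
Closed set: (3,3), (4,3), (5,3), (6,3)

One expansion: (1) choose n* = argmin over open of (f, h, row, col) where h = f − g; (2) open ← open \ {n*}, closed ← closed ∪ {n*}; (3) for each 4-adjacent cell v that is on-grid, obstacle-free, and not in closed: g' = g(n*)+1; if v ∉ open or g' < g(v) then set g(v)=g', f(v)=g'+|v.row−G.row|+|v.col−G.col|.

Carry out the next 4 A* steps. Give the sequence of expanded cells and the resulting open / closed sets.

step 1: expand (2,3) (f=8, h=4) → closed; open now [(1,3) g=5 f=10, (2,2) g=5 f=10, (2,4) g=5 f=8, (3,2) g=4 f=10, (3,4) g=4 f=8, (4,2) g=3 f=10, (4,4) g=3 f=8, (5,2) g=2 f=10, (5,4) g=2 f=8, (6,2) g=1 f=10, (6,4) g=1 f=8]
step 2: expand (2,4) (f=8, h=3) → closed; open now [(1,3) g=5 f=10, (1,4) g=6 f=10, (2,2) g=5 f=10, (3,2) g=4 f=10, (3,4) g=4 f=8, (4,2) g=3 f=10, (4,4) g=3 f=8, (5,2) g=2 f=10, (5,4) g=2 f=8, (6,2) g=1 f=10, (6,4) g=1 f=8]
step 3: expand (3,4) (f=8, h=4) → closed; open now [(1,3) g=5 f=10, (1,4) g=6 f=10, (2,2) g=5 f=10, (3,2) g=4 f=10, (3,5) g=5 f=8, (4,2) g=3 f=10, (4,4) g=3 f=8, (5,2) g=2 f=10, (5,4) g=2 f=8, (6,2) g=1 f=10, (6,4) g=1 f=8]
step 4: expand (3,5) (f=8, h=3) → closed; open now [(1,3) g=5 f=10, (1,4) g=6 f=10, (2,2) g=5 f=10, (3,2) g=4 f=10, (3,6) g=6 f=8, (4,2) g=3 f=10, (4,4) g=3 f=8, (5,2) g=2 f=10, (5,4) g=2 f=8, (6,2) g=1 f=10, (6,4) g=1 f=8]

order=[(2,3) → (2,4) → (3,4) → (3,5)]; open=[(1,3) g=5 f=10, (1,4) g=6 f=10, (2,2) g=5 f=10, (3,2) g=4 f=10, (3,6) g=6 f=8, (4,2) g=3 f=10, (4,4) g=3 f=8, (5,2) g=2 f=10, (5,4) g=2 f=8, (6,2) g=1 f=10, (6,4) g=1 f=8]; closed=[(2,3), (2,4), (3,3), (3,4), (3,5), (4,3), (5,3), (6,3)]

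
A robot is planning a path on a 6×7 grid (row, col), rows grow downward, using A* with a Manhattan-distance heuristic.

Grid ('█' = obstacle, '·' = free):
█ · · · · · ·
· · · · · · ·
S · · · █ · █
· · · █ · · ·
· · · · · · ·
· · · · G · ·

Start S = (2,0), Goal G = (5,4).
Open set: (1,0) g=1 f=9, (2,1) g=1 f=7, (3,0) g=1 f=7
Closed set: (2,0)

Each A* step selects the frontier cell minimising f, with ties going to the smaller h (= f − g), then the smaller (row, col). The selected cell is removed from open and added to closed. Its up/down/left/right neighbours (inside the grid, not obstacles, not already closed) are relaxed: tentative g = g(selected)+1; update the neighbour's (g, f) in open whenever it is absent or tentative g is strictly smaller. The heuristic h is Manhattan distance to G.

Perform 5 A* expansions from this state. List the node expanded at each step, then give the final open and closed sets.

step 1: expand (2,1) (f=7, h=6) → closed; open now [(1,0) g=1 f=9, (1,1) g=2 f=9, (2,2) g=2 f=7, (3,0) g=1 f=7, (3,1) g=2 f=7]
step 2: expand (2,2) (f=7, h=5) → closed; open now [(1,0) g=1 f=9, (1,1) g=2 f=9, (1,2) g=3 f=9, (2,3) g=3 f=7, (3,0) g=1 f=7, (3,1) g=2 f=7, (3,2) g=3 f=7]
step 3: expand (2,3) (f=7, h=4) → closed; open now [(1,0) g=1 f=9, (1,1) g=2 f=9, (1,2) g=3 f=9, (1,3) g=4 f=9, (3,0) g=1 f=7, (3,1) g=2 f=7, (3,2) g=3 f=7]
step 4: expand (3,2) (f=7, h=4) → closed; open now [(1,0) g=1 f=9, (1,1) g=2 f=9, (1,2) g=3 f=9, (1,3) g=4 f=9, (3,0) g=1 f=7, (3,1) g=2 f=7, (4,2) g=4 f=7]
step 5: expand (4,2) (f=7, h=3) → closed; open now [(1,0) g=1 f=9, (1,1) g=2 f=9, (1,2) g=3 f=9, (1,3) g=4 f=9, (3,0) g=1 f=7, (3,1) g=2 f=7, (4,1) g=5 f=9, (4,3) g=5 f=7, (5,2) g=5 f=7]

order=[(2,1) → (2,2) → (2,3) → (3,2) → (4,2)]; open=[(1,0) g=1 f=9, (1,1) g=2 f=9, (1,2) g=3 f=9, (1,3) g=4 f=9, (3,0) g=1 f=7, (3,1) g=2 f=7, (4,1) g=5 f=9, (4,3) g=5 f=7, (5,2) g=5 f=7]; closed=[(2,0), (2,1), (2,2), (2,3), (3,2), (4,2)]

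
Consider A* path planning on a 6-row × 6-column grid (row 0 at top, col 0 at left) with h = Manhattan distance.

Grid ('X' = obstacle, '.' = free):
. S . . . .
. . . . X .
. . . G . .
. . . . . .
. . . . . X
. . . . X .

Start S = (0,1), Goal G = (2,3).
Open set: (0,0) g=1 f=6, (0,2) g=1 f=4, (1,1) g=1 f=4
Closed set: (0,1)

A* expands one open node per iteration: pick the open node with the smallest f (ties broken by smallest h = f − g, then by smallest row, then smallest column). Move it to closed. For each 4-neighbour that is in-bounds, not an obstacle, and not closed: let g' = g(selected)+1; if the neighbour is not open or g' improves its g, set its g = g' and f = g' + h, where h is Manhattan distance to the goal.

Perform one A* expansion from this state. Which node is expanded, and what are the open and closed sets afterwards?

expanded=(0,2); open=[(0,0) g=1 f=6, (0,3) g=2 f=4, (1,1) g=1 f=4, (1,2) g=2 f=4]; closed=[(0,1), (0,2)]

step 1: expand (0,2) (f=4, h=3) → closed; open now [(0,0) g=1 f=6, (0,3) g=2 f=4, (1,1) g=1 f=4, (1,2) g=2 f=4]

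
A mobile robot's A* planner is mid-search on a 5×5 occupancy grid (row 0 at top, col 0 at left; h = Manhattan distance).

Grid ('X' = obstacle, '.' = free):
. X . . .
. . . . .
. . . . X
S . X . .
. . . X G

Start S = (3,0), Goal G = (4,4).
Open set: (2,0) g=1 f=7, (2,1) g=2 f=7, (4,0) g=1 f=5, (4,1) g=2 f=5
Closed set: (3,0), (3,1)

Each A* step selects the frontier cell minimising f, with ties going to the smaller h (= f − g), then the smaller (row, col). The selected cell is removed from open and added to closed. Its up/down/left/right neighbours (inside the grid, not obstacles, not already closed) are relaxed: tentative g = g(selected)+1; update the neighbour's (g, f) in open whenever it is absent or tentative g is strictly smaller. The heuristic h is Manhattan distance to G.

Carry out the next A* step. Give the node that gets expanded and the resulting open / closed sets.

step 1: expand (4,1) (f=5, h=3) → closed; open now [(2,0) g=1 f=7, (2,1) g=2 f=7, (4,0) g=1 f=5, (4,2) g=3 f=5]

expanded=(4,1); open=[(2,0) g=1 f=7, (2,1) g=2 f=7, (4,0) g=1 f=5, (4,2) g=3 f=5]; closed=[(3,0), (3,1), (4,1)]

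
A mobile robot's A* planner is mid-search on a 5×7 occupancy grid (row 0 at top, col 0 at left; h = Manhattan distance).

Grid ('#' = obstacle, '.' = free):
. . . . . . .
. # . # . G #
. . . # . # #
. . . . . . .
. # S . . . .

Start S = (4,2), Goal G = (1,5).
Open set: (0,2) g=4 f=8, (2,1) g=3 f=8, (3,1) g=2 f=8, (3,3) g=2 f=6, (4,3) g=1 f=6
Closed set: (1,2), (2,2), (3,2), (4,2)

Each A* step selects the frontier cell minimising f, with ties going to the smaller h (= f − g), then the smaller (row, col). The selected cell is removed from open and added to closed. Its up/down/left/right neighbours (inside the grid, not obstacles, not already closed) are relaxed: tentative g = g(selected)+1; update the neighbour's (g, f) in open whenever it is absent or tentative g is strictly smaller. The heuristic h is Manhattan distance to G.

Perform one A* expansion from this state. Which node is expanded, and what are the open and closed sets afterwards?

expanded=(3,3); open=[(0,2) g=4 f=8, (2,1) g=3 f=8, (3,1) g=2 f=8, (3,4) g=3 f=6, (4,3) g=1 f=6]; closed=[(1,2), (2,2), (3,2), (3,3), (4,2)]

step 1: expand (3,3) (f=6, h=4) → closed; open now [(0,2) g=4 f=8, (2,1) g=3 f=8, (3,1) g=2 f=8, (3,4) g=3 f=6, (4,3) g=1 f=6]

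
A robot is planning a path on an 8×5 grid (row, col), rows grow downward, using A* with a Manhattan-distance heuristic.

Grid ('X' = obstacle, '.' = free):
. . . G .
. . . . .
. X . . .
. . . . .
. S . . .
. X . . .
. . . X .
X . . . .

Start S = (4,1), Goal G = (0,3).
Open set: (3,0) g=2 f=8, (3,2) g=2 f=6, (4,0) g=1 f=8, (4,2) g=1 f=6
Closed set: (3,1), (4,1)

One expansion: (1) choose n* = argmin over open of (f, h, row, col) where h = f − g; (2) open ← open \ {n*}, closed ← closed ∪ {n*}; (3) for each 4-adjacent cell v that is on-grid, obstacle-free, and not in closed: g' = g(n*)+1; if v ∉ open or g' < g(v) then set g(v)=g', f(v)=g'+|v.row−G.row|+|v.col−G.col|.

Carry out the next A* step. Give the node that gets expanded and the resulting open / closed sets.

step 1: expand (3,2) (f=6, h=4) → closed; open now [(2,2) g=3 f=6, (3,0) g=2 f=8, (3,3) g=3 f=6, (4,0) g=1 f=8, (4,2) g=1 f=6]

expanded=(3,2); open=[(2,2) g=3 f=6, (3,0) g=2 f=8, (3,3) g=3 f=6, (4,0) g=1 f=8, (4,2) g=1 f=6]; closed=[(3,1), (3,2), (4,1)]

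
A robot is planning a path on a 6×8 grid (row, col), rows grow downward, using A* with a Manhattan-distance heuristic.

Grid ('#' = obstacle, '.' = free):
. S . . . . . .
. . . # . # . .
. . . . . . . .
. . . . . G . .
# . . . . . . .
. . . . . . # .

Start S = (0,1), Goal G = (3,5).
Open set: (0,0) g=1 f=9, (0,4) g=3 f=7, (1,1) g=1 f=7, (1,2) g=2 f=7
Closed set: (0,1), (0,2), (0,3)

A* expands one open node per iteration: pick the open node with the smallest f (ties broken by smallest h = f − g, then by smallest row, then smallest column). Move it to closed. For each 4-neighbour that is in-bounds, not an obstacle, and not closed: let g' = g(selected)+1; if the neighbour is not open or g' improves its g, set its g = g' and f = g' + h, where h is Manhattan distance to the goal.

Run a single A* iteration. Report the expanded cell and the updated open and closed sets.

expanded=(0,4); open=[(0,0) g=1 f=9, (0,5) g=4 f=7, (1,1) g=1 f=7, (1,2) g=2 f=7, (1,4) g=4 f=7]; closed=[(0,1), (0,2), (0,3), (0,4)]

step 1: expand (0,4) (f=7, h=4) → closed; open now [(0,0) g=1 f=9, (0,5) g=4 f=7, (1,1) g=1 f=7, (1,2) g=2 f=7, (1,4) g=4 f=7]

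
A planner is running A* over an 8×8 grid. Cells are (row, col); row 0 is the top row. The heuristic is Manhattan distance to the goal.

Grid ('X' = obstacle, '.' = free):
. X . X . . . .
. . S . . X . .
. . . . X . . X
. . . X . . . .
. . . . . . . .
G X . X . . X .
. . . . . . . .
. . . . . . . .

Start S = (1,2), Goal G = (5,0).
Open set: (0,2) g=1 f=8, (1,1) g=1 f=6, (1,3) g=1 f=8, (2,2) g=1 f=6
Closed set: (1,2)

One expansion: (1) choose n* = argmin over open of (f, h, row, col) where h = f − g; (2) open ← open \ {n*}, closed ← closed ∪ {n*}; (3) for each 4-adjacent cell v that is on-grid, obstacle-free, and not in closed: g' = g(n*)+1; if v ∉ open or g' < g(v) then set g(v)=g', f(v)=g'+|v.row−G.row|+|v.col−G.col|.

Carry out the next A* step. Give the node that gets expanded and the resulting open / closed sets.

expanded=(1,1); open=[(0,2) g=1 f=8, (1,0) g=2 f=6, (1,3) g=1 f=8, (2,1) g=2 f=6, (2,2) g=1 f=6]; closed=[(1,1), (1,2)]

step 1: expand (1,1) (f=6, h=5) → closed; open now [(0,2) g=1 f=8, (1,0) g=2 f=6, (1,3) g=1 f=8, (2,1) g=2 f=6, (2,2) g=1 f=6]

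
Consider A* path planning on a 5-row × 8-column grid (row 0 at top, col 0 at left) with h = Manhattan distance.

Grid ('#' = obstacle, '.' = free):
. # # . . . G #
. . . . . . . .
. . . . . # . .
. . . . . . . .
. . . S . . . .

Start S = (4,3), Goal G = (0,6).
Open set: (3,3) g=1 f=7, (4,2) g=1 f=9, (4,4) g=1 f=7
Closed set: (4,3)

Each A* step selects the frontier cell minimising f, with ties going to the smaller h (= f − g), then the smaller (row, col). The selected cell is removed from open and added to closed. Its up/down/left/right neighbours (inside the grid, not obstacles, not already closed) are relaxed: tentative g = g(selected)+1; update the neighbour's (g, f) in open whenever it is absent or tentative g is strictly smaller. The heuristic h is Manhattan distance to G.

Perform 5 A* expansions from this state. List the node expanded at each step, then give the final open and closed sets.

step 1: expand (3,3) (f=7, h=6) → closed; open now [(2,3) g=2 f=7, (3,2) g=2 f=9, (3,4) g=2 f=7, (4,2) g=1 f=9, (4,4) g=1 f=7]
step 2: expand (2,3) (f=7, h=5) → closed; open now [(1,3) g=3 f=7, (2,2) g=3 f=9, (2,4) g=3 f=7, (3,2) g=2 f=9, (3,4) g=2 f=7, (4,2) g=1 f=9, (4,4) g=1 f=7]
step 3: expand (1,3) (f=7, h=4) → closed; open now [(0,3) g=4 f=7, (1,2) g=4 f=9, (1,4) g=4 f=7, (2,2) g=3 f=9, (2,4) g=3 f=7, (3,2) g=2 f=9, (3,4) g=2 f=7, (4,2) g=1 f=9, (4,4) g=1 f=7]
step 4: expand (0,3) (f=7, h=3) → closed; open now [(0,4) g=5 f=7, (1,2) g=4 f=9, (1,4) g=4 f=7, (2,2) g=3 f=9, (2,4) g=3 f=7, (3,2) g=2 f=9, (3,4) g=2 f=7, (4,2) g=1 f=9, (4,4) g=1 f=7]
step 5: expand (0,4) (f=7, h=2) → closed; open now [(0,5) g=6 f=7, (1,2) g=4 f=9, (1,4) g=4 f=7, (2,2) g=3 f=9, (2,4) g=3 f=7, (3,2) g=2 f=9, (3,4) g=2 f=7, (4,2) g=1 f=9, (4,4) g=1 f=7]

order=[(3,3) → (2,3) → (1,3) → (0,3) → (0,4)]; open=[(0,5) g=6 f=7, (1,2) g=4 f=9, (1,4) g=4 f=7, (2,2) g=3 f=9, (2,4) g=3 f=7, (3,2) g=2 f=9, (3,4) g=2 f=7, (4,2) g=1 f=9, (4,4) g=1 f=7]; closed=[(0,3), (0,4), (1,3), (2,3), (3,3), (4,3)]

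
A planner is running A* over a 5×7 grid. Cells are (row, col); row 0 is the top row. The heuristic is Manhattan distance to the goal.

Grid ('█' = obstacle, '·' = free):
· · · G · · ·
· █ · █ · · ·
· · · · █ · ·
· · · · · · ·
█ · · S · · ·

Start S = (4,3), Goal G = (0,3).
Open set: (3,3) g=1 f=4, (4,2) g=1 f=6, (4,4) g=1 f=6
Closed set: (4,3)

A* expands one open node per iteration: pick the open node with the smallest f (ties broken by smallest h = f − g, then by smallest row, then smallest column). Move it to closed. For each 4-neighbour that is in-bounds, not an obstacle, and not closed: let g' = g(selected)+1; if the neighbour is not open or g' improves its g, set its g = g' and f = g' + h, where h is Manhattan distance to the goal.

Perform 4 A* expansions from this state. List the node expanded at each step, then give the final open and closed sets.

order=[(3,3) → (2,3) → (2,2) → (1,2)]; open=[(0,2) g=5 f=6, (2,1) g=4 f=8, (3,2) g=2 f=6, (3,4) g=2 f=6, (4,2) g=1 f=6, (4,4) g=1 f=6]; closed=[(1,2), (2,2), (2,3), (3,3), (4,3)]

step 1: expand (3,3) (f=4, h=3) → closed; open now [(2,3) g=2 f=4, (3,2) g=2 f=6, (3,4) g=2 f=6, (4,2) g=1 f=6, (4,4) g=1 f=6]
step 2: expand (2,3) (f=4, h=2) → closed; open now [(2,2) g=3 f=6, (3,2) g=2 f=6, (3,4) g=2 f=6, (4,2) g=1 f=6, (4,4) g=1 f=6]
step 3: expand (2,2) (f=6, h=3) → closed; open now [(1,2) g=4 f=6, (2,1) g=4 f=8, (3,2) g=2 f=6, (3,4) g=2 f=6, (4,2) g=1 f=6, (4,4) g=1 f=6]
step 4: expand (1,2) (f=6, h=2) → closed; open now [(0,2) g=5 f=6, (2,1) g=4 f=8, (3,2) g=2 f=6, (3,4) g=2 f=6, (4,2) g=1 f=6, (4,4) g=1 f=6]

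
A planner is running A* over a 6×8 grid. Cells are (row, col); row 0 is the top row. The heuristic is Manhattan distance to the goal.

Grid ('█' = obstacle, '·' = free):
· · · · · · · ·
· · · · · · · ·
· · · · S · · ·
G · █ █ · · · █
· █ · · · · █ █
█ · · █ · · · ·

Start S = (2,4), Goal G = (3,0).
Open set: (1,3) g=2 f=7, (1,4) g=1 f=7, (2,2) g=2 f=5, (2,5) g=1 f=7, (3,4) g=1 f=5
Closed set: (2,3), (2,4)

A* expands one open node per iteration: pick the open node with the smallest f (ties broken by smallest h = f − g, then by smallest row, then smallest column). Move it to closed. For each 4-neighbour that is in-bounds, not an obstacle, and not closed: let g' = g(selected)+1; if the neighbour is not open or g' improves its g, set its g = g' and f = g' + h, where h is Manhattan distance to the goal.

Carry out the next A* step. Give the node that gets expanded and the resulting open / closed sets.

expanded=(2,2); open=[(1,2) g=3 f=7, (1,3) g=2 f=7, (1,4) g=1 f=7, (2,1) g=3 f=5, (2,5) g=1 f=7, (3,4) g=1 f=5]; closed=[(2,2), (2,3), (2,4)]

step 1: expand (2,2) (f=5, h=3) → closed; open now [(1,2) g=3 f=7, (1,3) g=2 f=7, (1,4) g=1 f=7, (2,1) g=3 f=5, (2,5) g=1 f=7, (3,4) g=1 f=5]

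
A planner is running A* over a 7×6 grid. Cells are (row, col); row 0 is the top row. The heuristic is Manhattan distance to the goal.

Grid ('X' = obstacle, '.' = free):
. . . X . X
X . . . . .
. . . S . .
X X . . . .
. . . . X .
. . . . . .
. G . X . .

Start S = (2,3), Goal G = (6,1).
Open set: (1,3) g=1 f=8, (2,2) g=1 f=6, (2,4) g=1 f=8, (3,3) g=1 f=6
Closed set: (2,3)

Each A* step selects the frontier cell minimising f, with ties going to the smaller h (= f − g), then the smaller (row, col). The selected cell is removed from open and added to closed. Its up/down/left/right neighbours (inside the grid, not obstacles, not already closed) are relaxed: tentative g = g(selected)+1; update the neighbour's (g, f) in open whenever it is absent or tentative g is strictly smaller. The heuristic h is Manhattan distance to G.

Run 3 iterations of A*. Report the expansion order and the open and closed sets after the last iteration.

step 1: expand (2,2) (f=6, h=5) → closed; open now [(1,2) g=2 f=8, (1,3) g=1 f=8, (2,1) g=2 f=6, (2,4) g=1 f=8, (3,2) g=2 f=6, (3,3) g=1 f=6]
step 2: expand (2,1) (f=6, h=4) → closed; open now [(1,1) g=3 f=8, (1,2) g=2 f=8, (1,3) g=1 f=8, (2,0) g=3 f=8, (2,4) g=1 f=8, (3,2) g=2 f=6, (3,3) g=1 f=6]
step 3: expand (3,2) (f=6, h=4) → closed; open now [(1,1) g=3 f=8, (1,2) g=2 f=8, (1,3) g=1 f=8, (2,0) g=3 f=8, (2,4) g=1 f=8, (3,3) g=1 f=6, (4,2) g=3 f=6]

order=[(2,2) → (2,1) → (3,2)]; open=[(1,1) g=3 f=8, (1,2) g=2 f=8, (1,3) g=1 f=8, (2,0) g=3 f=8, (2,4) g=1 f=8, (3,3) g=1 f=6, (4,2) g=3 f=6]; closed=[(2,1), (2,2), (2,3), (3,2)]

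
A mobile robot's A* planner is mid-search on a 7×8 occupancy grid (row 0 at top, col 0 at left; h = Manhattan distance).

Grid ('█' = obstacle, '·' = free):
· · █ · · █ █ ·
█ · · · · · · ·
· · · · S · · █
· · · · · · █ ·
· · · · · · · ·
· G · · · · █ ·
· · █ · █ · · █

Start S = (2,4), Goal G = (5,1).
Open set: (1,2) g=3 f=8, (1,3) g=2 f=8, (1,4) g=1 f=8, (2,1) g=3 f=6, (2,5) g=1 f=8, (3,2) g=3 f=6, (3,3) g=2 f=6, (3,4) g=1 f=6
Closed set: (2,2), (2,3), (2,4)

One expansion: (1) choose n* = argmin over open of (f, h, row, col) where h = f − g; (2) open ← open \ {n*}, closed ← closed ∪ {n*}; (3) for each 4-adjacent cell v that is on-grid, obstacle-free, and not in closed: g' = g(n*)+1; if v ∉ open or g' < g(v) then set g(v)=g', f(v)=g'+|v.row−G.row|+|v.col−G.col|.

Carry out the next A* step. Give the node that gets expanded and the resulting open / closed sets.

step 1: expand (2,1) (f=6, h=3) → closed; open now [(1,1) g=4 f=8, (1,2) g=3 f=8, (1,3) g=2 f=8, (1,4) g=1 f=8, (2,0) g=4 f=8, (2,5) g=1 f=8, (3,1) g=4 f=6, (3,2) g=3 f=6, (3,3) g=2 f=6, (3,4) g=1 f=6]

expanded=(2,1); open=[(1,1) g=4 f=8, (1,2) g=3 f=8, (1,3) g=2 f=8, (1,4) g=1 f=8, (2,0) g=4 f=8, (2,5) g=1 f=8, (3,1) g=4 f=6, (3,2) g=3 f=6, (3,3) g=2 f=6, (3,4) g=1 f=6]; closed=[(2,1), (2,2), (2,3), (2,4)]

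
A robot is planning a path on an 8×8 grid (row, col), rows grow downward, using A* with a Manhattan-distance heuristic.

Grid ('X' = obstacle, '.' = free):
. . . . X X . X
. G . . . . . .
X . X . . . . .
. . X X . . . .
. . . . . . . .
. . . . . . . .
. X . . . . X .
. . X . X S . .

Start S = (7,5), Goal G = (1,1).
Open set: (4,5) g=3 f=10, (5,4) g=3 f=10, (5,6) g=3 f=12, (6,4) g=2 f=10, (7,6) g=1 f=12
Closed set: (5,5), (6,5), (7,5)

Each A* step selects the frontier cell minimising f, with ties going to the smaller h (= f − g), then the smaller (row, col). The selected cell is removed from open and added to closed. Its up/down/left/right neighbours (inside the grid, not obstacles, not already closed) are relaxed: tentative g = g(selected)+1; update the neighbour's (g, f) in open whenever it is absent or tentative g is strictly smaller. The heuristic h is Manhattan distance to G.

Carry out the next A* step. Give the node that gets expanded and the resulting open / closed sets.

expanded=(4,5); open=[(3,5) g=4 f=10, (4,4) g=4 f=10, (4,6) g=4 f=12, (5,4) g=3 f=10, (5,6) g=3 f=12, (6,4) g=2 f=10, (7,6) g=1 f=12]; closed=[(4,5), (5,5), (6,5), (7,5)]

step 1: expand (4,5) (f=10, h=7) → closed; open now [(3,5) g=4 f=10, (4,4) g=4 f=10, (4,6) g=4 f=12, (5,4) g=3 f=10, (5,6) g=3 f=12, (6,4) g=2 f=10, (7,6) g=1 f=12]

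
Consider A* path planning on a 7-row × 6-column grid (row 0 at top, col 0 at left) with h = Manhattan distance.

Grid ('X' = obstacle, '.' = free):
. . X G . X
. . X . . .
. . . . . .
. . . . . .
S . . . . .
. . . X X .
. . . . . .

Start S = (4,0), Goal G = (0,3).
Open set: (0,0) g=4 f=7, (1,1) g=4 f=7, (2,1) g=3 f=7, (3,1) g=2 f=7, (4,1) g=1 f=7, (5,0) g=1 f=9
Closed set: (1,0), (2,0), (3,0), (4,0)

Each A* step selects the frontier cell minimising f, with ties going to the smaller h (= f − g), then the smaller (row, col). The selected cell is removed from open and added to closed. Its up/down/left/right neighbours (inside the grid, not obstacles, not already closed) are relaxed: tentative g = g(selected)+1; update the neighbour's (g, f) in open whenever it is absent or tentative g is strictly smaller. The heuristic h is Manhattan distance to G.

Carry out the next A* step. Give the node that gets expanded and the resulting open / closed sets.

step 1: expand (0,0) (f=7, h=3) → closed; open now [(0,1) g=5 f=7, (1,1) g=4 f=7, (2,1) g=3 f=7, (3,1) g=2 f=7, (4,1) g=1 f=7, (5,0) g=1 f=9]

expanded=(0,0); open=[(0,1) g=5 f=7, (1,1) g=4 f=7, (2,1) g=3 f=7, (3,1) g=2 f=7, (4,1) g=1 f=7, (5,0) g=1 f=9]; closed=[(0,0), (1,0), (2,0), (3,0), (4,0)]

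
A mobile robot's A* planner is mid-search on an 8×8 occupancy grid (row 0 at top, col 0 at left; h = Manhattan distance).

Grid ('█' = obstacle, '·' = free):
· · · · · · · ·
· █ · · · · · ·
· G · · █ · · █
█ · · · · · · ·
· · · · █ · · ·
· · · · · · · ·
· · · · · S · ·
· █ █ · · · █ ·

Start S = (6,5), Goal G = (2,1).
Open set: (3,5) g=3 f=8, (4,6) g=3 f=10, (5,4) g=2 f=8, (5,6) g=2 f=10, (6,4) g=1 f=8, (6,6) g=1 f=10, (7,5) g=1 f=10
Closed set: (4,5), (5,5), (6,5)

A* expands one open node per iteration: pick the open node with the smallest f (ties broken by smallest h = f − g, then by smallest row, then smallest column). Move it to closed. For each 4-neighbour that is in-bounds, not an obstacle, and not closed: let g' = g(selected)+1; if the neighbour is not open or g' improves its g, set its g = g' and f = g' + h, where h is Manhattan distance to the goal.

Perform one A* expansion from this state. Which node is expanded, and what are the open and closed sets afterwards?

expanded=(3,5); open=[(2,5) g=4 f=8, (3,4) g=4 f=8, (3,6) g=4 f=10, (4,6) g=3 f=10, (5,4) g=2 f=8, (5,6) g=2 f=10, (6,4) g=1 f=8, (6,6) g=1 f=10, (7,5) g=1 f=10]; closed=[(3,5), (4,5), (5,5), (6,5)]

step 1: expand (3,5) (f=8, h=5) → closed; open now [(2,5) g=4 f=8, (3,4) g=4 f=8, (3,6) g=4 f=10, (4,6) g=3 f=10, (5,4) g=2 f=8, (5,6) g=2 f=10, (6,4) g=1 f=8, (6,6) g=1 f=10, (7,5) g=1 f=10]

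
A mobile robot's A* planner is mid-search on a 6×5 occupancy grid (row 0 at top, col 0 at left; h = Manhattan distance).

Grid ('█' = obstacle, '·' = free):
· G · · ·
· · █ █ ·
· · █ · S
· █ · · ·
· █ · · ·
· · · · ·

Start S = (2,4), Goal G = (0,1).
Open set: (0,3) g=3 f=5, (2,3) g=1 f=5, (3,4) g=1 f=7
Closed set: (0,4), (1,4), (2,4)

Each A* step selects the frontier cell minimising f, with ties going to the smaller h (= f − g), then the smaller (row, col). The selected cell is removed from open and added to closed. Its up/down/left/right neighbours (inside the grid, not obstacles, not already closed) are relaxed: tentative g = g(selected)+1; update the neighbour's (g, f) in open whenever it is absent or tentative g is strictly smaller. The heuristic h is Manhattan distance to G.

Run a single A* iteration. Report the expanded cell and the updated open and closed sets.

expanded=(0,3); open=[(0,2) g=4 f=5, (2,3) g=1 f=5, (3,4) g=1 f=7]; closed=[(0,3), (0,4), (1,4), (2,4)]

step 1: expand (0,3) (f=5, h=2) → closed; open now [(0,2) g=4 f=5, (2,3) g=1 f=5, (3,4) g=1 f=7]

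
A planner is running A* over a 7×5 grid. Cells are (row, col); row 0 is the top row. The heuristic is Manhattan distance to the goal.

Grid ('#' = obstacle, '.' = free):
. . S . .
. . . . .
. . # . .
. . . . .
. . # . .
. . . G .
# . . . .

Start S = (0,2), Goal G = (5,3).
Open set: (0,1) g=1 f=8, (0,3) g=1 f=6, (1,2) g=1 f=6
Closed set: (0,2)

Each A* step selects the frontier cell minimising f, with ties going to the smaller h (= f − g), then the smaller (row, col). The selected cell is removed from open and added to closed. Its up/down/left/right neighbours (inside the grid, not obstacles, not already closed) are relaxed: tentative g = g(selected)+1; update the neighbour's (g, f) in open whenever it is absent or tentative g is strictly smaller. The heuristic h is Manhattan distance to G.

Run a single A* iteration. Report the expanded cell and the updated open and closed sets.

step 1: expand (0,3) (f=6, h=5) → closed; open now [(0,1) g=1 f=8, (0,4) g=2 f=8, (1,2) g=1 f=6, (1,3) g=2 f=6]

expanded=(0,3); open=[(0,1) g=1 f=8, (0,4) g=2 f=8, (1,2) g=1 f=6, (1,3) g=2 f=6]; closed=[(0,2), (0,3)]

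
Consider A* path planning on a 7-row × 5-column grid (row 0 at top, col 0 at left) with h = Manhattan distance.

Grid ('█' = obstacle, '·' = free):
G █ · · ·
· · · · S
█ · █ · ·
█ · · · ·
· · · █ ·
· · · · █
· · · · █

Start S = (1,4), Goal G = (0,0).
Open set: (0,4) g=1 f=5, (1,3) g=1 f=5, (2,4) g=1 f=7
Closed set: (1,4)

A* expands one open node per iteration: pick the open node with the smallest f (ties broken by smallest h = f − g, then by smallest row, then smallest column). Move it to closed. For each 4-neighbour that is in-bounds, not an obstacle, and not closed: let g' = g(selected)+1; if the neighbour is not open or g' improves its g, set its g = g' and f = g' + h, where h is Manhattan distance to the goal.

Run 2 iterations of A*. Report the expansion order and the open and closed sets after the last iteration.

order=[(0,4) → (0,3)]; open=[(0,2) g=3 f=5, (1,3) g=1 f=5, (2,4) g=1 f=7]; closed=[(0,3), (0,4), (1,4)]

step 1: expand (0,4) (f=5, h=4) → closed; open now [(0,3) g=2 f=5, (1,3) g=1 f=5, (2,4) g=1 f=7]
step 2: expand (0,3) (f=5, h=3) → closed; open now [(0,2) g=3 f=5, (1,3) g=1 f=5, (2,4) g=1 f=7]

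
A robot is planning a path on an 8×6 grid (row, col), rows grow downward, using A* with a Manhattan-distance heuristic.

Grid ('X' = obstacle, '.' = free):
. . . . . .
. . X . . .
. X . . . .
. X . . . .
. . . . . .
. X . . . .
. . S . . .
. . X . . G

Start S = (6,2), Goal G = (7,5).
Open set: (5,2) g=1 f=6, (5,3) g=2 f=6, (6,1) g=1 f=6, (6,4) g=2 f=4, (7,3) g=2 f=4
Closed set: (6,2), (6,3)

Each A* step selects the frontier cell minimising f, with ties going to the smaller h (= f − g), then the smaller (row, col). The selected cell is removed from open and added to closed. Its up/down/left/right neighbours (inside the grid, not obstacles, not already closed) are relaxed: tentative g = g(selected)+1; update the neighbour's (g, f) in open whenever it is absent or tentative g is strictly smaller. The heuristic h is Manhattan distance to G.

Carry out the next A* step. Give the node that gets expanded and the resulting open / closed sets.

expanded=(6,4); open=[(5,2) g=1 f=6, (5,3) g=2 f=6, (5,4) g=3 f=6, (6,1) g=1 f=6, (6,5) g=3 f=4, (7,3) g=2 f=4, (7,4) g=3 f=4]; closed=[(6,2), (6,3), (6,4)]

step 1: expand (6,4) (f=4, h=2) → closed; open now [(5,2) g=1 f=6, (5,3) g=2 f=6, (5,4) g=3 f=6, (6,1) g=1 f=6, (6,5) g=3 f=4, (7,3) g=2 f=4, (7,4) g=3 f=4]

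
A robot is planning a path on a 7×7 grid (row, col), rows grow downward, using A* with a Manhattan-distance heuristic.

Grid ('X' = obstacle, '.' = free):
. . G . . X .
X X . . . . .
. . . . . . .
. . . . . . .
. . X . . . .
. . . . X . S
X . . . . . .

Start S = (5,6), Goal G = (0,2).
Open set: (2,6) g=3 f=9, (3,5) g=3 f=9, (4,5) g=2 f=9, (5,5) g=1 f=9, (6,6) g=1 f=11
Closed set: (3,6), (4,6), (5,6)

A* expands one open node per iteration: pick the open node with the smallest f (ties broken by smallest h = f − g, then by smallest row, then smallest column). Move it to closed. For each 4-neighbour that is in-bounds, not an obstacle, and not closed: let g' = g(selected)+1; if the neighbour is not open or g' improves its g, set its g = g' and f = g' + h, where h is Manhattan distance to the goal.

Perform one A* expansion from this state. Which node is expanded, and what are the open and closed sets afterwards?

step 1: expand (2,6) (f=9, h=6) → closed; open now [(1,6) g=4 f=9, (2,5) g=4 f=9, (3,5) g=3 f=9, (4,5) g=2 f=9, (5,5) g=1 f=9, (6,6) g=1 f=11]

expanded=(2,6); open=[(1,6) g=4 f=9, (2,5) g=4 f=9, (3,5) g=3 f=9, (4,5) g=2 f=9, (5,5) g=1 f=9, (6,6) g=1 f=11]; closed=[(2,6), (3,6), (4,6), (5,6)]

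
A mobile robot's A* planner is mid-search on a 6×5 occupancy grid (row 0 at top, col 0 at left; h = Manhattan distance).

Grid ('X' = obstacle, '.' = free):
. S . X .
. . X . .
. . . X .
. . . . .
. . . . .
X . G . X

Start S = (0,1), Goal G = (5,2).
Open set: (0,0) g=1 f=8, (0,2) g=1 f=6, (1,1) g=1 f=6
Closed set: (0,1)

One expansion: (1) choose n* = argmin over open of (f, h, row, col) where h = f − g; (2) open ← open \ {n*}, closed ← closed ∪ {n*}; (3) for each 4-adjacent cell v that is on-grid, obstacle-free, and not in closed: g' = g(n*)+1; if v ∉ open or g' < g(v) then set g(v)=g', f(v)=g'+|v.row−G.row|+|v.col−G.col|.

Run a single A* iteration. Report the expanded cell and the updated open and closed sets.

expanded=(0,2); open=[(0,0) g=1 f=8, (1,1) g=1 f=6]; closed=[(0,1), (0,2)]

step 1: expand (0,2) (f=6, h=5) → closed; open now [(0,0) g=1 f=8, (1,1) g=1 f=6]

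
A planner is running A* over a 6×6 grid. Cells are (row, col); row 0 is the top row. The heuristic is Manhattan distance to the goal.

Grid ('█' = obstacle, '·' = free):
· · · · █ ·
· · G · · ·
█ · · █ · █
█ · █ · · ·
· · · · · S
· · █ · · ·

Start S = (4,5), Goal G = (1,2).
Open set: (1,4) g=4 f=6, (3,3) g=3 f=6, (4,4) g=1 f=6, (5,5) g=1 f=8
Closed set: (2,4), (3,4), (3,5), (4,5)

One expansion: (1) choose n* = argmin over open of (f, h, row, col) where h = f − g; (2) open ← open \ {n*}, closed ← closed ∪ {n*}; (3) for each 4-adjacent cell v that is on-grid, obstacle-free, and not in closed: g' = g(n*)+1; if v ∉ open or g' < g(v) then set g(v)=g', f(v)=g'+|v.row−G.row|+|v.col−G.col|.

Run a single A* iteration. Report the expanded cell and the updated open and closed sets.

expanded=(1,4); open=[(1,3) g=5 f=6, (1,5) g=5 f=8, (3,3) g=3 f=6, (4,4) g=1 f=6, (5,5) g=1 f=8]; closed=[(1,4), (2,4), (3,4), (3,5), (4,5)]

step 1: expand (1,4) (f=6, h=2) → closed; open now [(1,3) g=5 f=6, (1,5) g=5 f=8, (3,3) g=3 f=6, (4,4) g=1 f=6, (5,5) g=1 f=8]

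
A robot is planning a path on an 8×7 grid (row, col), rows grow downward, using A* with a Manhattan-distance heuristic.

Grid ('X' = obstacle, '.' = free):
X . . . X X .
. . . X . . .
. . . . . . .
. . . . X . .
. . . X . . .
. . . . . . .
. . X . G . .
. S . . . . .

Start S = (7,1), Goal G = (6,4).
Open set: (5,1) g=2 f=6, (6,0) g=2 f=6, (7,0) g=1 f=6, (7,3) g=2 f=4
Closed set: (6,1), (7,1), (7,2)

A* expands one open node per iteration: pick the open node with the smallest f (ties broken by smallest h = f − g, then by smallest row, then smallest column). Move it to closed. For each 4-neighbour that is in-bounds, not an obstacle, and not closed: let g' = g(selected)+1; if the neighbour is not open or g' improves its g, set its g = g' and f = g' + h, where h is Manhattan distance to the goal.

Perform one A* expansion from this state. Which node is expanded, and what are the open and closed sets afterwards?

step 1: expand (7,3) (f=4, h=2) → closed; open now [(5,1) g=2 f=6, (6,0) g=2 f=6, (6,3) g=3 f=4, (7,0) g=1 f=6, (7,4) g=3 f=4]

expanded=(7,3); open=[(5,1) g=2 f=6, (6,0) g=2 f=6, (6,3) g=3 f=4, (7,0) g=1 f=6, (7,4) g=3 f=4]; closed=[(6,1), (7,1), (7,2), (7,3)]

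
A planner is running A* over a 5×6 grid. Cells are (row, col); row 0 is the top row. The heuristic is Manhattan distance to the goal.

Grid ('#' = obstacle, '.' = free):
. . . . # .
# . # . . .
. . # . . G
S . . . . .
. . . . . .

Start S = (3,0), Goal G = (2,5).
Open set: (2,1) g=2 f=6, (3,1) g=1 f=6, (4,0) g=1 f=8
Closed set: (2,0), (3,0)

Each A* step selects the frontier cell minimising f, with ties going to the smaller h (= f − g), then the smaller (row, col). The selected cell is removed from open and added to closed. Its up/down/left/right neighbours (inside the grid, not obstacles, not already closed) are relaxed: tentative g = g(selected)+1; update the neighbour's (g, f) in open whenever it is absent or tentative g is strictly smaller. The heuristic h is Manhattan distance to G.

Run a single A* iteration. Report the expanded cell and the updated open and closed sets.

step 1: expand (2,1) (f=6, h=4) → closed; open now [(1,1) g=3 f=8, (3,1) g=1 f=6, (4,0) g=1 f=8]

expanded=(2,1); open=[(1,1) g=3 f=8, (3,1) g=1 f=6, (4,0) g=1 f=8]; closed=[(2,0), (2,1), (3,0)]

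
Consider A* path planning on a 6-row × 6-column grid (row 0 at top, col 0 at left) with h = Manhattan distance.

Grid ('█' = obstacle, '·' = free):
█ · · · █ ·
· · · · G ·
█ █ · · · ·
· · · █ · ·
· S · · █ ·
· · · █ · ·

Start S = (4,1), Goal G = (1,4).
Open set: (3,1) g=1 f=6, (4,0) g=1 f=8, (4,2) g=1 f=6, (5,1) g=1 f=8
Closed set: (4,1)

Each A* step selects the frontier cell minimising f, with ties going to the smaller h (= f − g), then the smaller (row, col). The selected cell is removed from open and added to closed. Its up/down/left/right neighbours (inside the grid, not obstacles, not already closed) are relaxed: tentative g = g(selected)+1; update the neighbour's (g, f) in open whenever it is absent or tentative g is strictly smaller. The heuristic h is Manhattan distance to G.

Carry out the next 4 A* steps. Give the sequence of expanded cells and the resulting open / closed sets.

step 1: expand (3,1) (f=6, h=5) → closed; open now [(3,0) g=2 f=8, (3,2) g=2 f=6, (4,0) g=1 f=8, (4,2) g=1 f=6, (5,1) g=1 f=8]
step 2: expand (3,2) (f=6, h=4) → closed; open now [(2,2) g=3 f=6, (3,0) g=2 f=8, (4,0) g=1 f=8, (4,2) g=1 f=6, (5,1) g=1 f=8]
step 3: expand (2,2) (f=6, h=3) → closed; open now [(1,2) g=4 f=6, (2,3) g=4 f=6, (3,0) g=2 f=8, (4,0) g=1 f=8, (4,2) g=1 f=6, (5,1) g=1 f=8]
step 4: expand (1,2) (f=6, h=2) → closed; open now [(0,2) g=5 f=8, (1,1) g=5 f=8, (1,3) g=5 f=6, (2,3) g=4 f=6, (3,0) g=2 f=8, (4,0) g=1 f=8, (4,2) g=1 f=6, (5,1) g=1 f=8]

order=[(3,1) → (3,2) → (2,2) → (1,2)]; open=[(0,2) g=5 f=8, (1,1) g=5 f=8, (1,3) g=5 f=6, (2,3) g=4 f=6, (3,0) g=2 f=8, (4,0) g=1 f=8, (4,2) g=1 f=6, (5,1) g=1 f=8]; closed=[(1,2), (2,2), (3,1), (3,2), (4,1)]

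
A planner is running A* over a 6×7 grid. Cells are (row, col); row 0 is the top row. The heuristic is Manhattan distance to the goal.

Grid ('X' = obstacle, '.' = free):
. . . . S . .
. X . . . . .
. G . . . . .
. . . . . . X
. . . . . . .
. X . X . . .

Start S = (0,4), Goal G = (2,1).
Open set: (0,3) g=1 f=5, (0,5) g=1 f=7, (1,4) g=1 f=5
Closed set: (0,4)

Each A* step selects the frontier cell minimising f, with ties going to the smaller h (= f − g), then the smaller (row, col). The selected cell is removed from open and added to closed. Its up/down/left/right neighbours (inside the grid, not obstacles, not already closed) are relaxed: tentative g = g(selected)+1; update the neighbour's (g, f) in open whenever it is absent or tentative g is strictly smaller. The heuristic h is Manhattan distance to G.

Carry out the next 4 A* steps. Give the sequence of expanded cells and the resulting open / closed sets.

order=[(0,3) → (0,2) → (0,1) → (1,2)]; open=[(0,0) g=4 f=7, (0,5) g=1 f=7, (1,3) g=2 f=5, (1,4) g=1 f=5, (2,2) g=4 f=5]; closed=[(0,1), (0,2), (0,3), (0,4), (1,2)]

step 1: expand (0,3) (f=5, h=4) → closed; open now [(0,2) g=2 f=5, (0,5) g=1 f=7, (1,3) g=2 f=5, (1,4) g=1 f=5]
step 2: expand (0,2) (f=5, h=3) → closed; open now [(0,1) g=3 f=5, (0,5) g=1 f=7, (1,2) g=3 f=5, (1,3) g=2 f=5, (1,4) g=1 f=5]
step 3: expand (0,1) (f=5, h=2) → closed; open now [(0,0) g=4 f=7, (0,5) g=1 f=7, (1,2) g=3 f=5, (1,3) g=2 f=5, (1,4) g=1 f=5]
step 4: expand (1,2) (f=5, h=2) → closed; open now [(0,0) g=4 f=7, (0,5) g=1 f=7, (1,3) g=2 f=5, (1,4) g=1 f=5, (2,2) g=4 f=5]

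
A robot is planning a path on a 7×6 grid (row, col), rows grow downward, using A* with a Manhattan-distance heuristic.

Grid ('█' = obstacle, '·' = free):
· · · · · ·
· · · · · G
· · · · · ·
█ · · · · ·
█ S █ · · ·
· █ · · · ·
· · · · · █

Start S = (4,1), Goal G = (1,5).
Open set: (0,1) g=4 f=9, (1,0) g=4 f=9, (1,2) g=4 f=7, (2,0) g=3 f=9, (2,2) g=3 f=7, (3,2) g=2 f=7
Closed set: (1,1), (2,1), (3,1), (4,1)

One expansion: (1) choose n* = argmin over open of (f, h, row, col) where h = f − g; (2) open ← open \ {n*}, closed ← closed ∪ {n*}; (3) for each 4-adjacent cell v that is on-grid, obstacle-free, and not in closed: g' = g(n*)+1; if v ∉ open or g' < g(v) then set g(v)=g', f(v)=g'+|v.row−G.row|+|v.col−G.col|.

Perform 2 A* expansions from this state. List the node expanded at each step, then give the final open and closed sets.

step 1: expand (1,2) (f=7, h=3) → closed; open now [(0,1) g=4 f=9, (0,2) g=5 f=9, (1,0) g=4 f=9, (1,3) g=5 f=7, (2,0) g=3 f=9, (2,2) g=3 f=7, (3,2) g=2 f=7]
step 2: expand (1,3) (f=7, h=2) → closed; open now [(0,1) g=4 f=9, (0,2) g=5 f=9, (0,3) g=6 f=9, (1,0) g=4 f=9, (1,4) g=6 f=7, (2,0) g=3 f=9, (2,2) g=3 f=7, (2,3) g=6 f=9, (3,2) g=2 f=7]

order=[(1,2) → (1,3)]; open=[(0,1) g=4 f=9, (0,2) g=5 f=9, (0,3) g=6 f=9, (1,0) g=4 f=9, (1,4) g=6 f=7, (2,0) g=3 f=9, (2,2) g=3 f=7, (2,3) g=6 f=9, (3,2) g=2 f=7]; closed=[(1,1), (1,2), (1,3), (2,1), (3,1), (4,1)]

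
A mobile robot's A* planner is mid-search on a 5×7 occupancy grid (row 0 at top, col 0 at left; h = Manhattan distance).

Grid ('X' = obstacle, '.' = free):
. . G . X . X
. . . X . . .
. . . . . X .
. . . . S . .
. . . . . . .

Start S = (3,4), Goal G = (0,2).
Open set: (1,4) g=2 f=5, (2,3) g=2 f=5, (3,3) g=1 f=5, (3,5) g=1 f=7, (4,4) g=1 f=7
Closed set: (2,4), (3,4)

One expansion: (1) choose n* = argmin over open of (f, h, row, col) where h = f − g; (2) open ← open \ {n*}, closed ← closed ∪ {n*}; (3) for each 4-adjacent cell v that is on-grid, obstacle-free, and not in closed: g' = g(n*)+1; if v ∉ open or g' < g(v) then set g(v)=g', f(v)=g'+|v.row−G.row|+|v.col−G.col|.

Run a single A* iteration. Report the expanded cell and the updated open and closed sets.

step 1: expand (1,4) (f=5, h=3) → closed; open now [(1,5) g=3 f=7, (2,3) g=2 f=5, (3,3) g=1 f=5, (3,5) g=1 f=7, (4,4) g=1 f=7]

expanded=(1,4); open=[(1,5) g=3 f=7, (2,3) g=2 f=5, (3,3) g=1 f=5, (3,5) g=1 f=7, (4,4) g=1 f=7]; closed=[(1,4), (2,4), (3,4)]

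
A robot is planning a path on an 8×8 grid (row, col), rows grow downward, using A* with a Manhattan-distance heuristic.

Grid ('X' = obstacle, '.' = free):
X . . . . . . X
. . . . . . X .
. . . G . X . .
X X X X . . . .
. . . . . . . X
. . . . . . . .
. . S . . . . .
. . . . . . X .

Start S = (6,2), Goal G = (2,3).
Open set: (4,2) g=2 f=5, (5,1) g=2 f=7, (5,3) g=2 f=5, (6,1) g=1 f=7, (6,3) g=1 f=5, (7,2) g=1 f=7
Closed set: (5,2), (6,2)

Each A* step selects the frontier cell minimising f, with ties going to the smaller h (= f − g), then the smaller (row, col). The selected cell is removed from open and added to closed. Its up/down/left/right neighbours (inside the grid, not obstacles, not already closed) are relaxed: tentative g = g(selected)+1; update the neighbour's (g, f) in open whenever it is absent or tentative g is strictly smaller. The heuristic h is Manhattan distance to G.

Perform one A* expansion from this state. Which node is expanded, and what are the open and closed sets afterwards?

step 1: expand (4,2) (f=5, h=3) → closed; open now [(4,1) g=3 f=7, (4,3) g=3 f=5, (5,1) g=2 f=7, (5,3) g=2 f=5, (6,1) g=1 f=7, (6,3) g=1 f=5, (7,2) g=1 f=7]

expanded=(4,2); open=[(4,1) g=3 f=7, (4,3) g=3 f=5, (5,1) g=2 f=7, (5,3) g=2 f=5, (6,1) g=1 f=7, (6,3) g=1 f=5, (7,2) g=1 f=7]; closed=[(4,2), (5,2), (6,2)]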